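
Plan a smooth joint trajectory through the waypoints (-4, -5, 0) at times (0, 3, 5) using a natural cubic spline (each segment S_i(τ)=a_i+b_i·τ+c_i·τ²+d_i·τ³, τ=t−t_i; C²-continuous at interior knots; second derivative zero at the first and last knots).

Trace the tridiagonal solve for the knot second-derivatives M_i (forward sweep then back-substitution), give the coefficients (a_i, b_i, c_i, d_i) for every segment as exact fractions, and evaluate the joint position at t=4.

Δ: Δ0=-1/3, Δ1=5/2
row 1: diag=10, rhs=17; c'=1/5, d'=17/10
back: M1=17/10
M: M0=0, M1=17/10, M2=0
seg 0: a=-4, c=M0/2=0, d=(M1−M0)/(6·3)=17/180, b=Δ0−h0·(2M0+M1)/6=-71/60
seg 1: a=-5, c=M1/2=17/20, d=(M2−M1)/(6·2)=-17/120, b=Δ1−h1·(2M1+M2)/6=41/30
t_q=4 → seg 1, τ=1; S=-5+41/30·τ+17/20·τ²+-17/120·τ³=-117/40

  seg 0: a=-4 b=-71/60 c=0 d=17/180
  seg 1: a=-5 b=41/30 c=17/20 d=-17/120
S(4) = -117/40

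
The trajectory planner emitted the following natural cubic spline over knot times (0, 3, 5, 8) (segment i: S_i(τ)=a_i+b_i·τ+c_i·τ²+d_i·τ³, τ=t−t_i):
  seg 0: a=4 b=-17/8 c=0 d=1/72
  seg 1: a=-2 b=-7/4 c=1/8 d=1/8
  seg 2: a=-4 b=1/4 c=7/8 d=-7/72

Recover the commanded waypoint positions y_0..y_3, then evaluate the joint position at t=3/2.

y_0=4 y_1=-2 y_2=-4 y_3=2
S(3/2) = 55/64

y_0 = S_0(0) = a_0 = 4
y_1 = S_1(0) = a_1 = -2
y_2 = S_2(0) = a_2 = -4
y_3 = S_2(3) = 2
t_q=3/2 is in segment 0 (τ=3/2); S_0(τ)=55/64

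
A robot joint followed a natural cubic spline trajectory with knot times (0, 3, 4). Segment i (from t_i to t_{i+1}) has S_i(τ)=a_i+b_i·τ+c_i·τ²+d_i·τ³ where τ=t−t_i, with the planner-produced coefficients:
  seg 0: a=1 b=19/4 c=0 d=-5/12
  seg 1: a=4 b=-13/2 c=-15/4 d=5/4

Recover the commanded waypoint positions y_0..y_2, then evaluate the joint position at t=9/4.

y_0=1 y_1=4 y_2=-5
S(9/4) = 1777/256

y_0 = S_0(0) = a_0 = 1
y_1 = S_1(0) = a_1 = 4
y_2 = S_1(1) = -5
t_q=9/4 is in segment 0 (τ=9/4); S_0(τ)=1777/256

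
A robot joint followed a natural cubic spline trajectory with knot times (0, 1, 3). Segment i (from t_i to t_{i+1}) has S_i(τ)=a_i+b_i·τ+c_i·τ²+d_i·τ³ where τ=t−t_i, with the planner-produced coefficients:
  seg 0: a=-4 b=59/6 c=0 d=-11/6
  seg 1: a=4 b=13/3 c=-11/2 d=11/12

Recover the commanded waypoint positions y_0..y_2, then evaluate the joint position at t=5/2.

y_0 = S_0(0) = a_0 = -4
y_1 = S_1(0) = a_1 = 4
y_2 = S_1(2) = -2
t_q=5/2 is in segment 1 (τ=3/2); S_1(τ)=39/32

y_0=-4 y_1=4 y_2=-2
S(5/2) = 39/32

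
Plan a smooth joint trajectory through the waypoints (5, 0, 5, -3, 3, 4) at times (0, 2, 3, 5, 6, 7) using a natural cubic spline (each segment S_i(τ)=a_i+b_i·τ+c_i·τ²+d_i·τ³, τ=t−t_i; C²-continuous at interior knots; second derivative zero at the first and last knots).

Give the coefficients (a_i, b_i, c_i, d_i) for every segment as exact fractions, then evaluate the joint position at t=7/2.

Δ: Δ0=-5/2, Δ1=5, Δ2=-4, Δ3=6, Δ4=1
row 1: diag=6, rhs=45; c'=1/6, d'=15/2
row 2: denom=6−1·1/6=35/6; d'=(-54−1·15/2)/(35/6)=-369/35
row 3: denom=6−2·12/35=186/35; d'=(60−2·-369/35)/(186/35)=473/31
row 4: denom=4−1·35/186=709/186; d'=(-30−1·473/31)/(709/186)=-8418/709
back: M4=-8418/709
back: M3=473/31−35/186·-8418/709=12402/709
back: M2=-369/35−12/35·12402/709=-11727/709
back: M1=15/2−1/6·-11727/709=7272/709
M: M0=0, M1=7272/709, M2=-11727/709, M3=12402/709, M4=-8418/709, M5=0
seg 0: a=5, c=M0/2=0, d=(M1−M0)/(6·2)=606/709, b=Δ0−h0·(2M0+M1)/6=-8393/1418
seg 1: a=0, c=M1/2=3636/709, d=(M2−M1)/(6·1)=-6333/1418, b=Δ1−h1·(2M1+M2)/6=6151/1418
seg 2: a=5, c=M2/2=-11727/1418, d=(M3−M2)/(6·2)=8043/2836, b=Δ2−h2·(2M2+M3)/6=848/709
seg 3: a=-3, c=M3/2=6201/709, d=(M4−M3)/(6·1)=-3470/709, b=Δ3−h3·(2M3+M4)/6=1523/709
seg 4: a=3, c=M4/2=-4209/709, d=(M5−M4)/(6·1)=1403/709, b=Δ4−h4·(2M4+M5)/6=3515/709
t_q=7/2 → seg 2, τ=1/2; S=5+848/709·τ+-11727/1418·τ²+8043/2836·τ³=88143/22688

  seg 0: a=5 b=-8393/1418 c=0 d=606/709
  seg 1: a=0 b=6151/1418 c=3636/709 d=-6333/1418
  seg 2: a=5 b=848/709 c=-11727/1418 d=8043/2836
  seg 3: a=-3 b=1523/709 c=6201/709 d=-3470/709
  seg 4: a=3 b=3515/709 c=-4209/709 d=1403/709
S(7/2) = 88143/22688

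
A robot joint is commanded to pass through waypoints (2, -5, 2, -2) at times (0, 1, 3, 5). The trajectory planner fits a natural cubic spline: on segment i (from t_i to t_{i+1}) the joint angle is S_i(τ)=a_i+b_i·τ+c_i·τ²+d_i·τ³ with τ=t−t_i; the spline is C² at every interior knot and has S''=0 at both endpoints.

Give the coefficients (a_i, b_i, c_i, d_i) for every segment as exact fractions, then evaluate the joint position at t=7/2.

  seg 0: a=2 b=-403/44 c=0 d=95/44
  seg 1: a=-5 b=-59/22 c=285/44 d=-149/88
  seg 2: a=2 b=32/11 c=-81/22 d=27/44
S(7/2) = 919/352

Δ: Δ0=-7, Δ1=7/2, Δ2=-2
row 1: diag=6, rhs=63; c'=1/3, d'=21/2
row 2: denom=8−2·1/3=22/3; d'=(-33−2·21/2)/(22/3)=-81/11
back: M2=-81/11
back: M1=21/2−1/3·-81/11=285/22
M: M0=0, M1=285/22, M2=-81/11, M3=0
seg 0: a=2, c=M0/2=0, d=(M1−M0)/(6·1)=95/44, b=Δ0−h0·(2M0+M1)/6=-403/44
seg 1: a=-5, c=M1/2=285/44, d=(M2−M1)/(6·2)=-149/88, b=Δ1−h1·(2M1+M2)/6=-59/22
seg 2: a=2, c=M2/2=-81/22, d=(M3−M2)/(6·2)=27/44, b=Δ2−h2·(2M2+M3)/6=32/11
t_q=7/2 → seg 2, τ=1/2; S=2+32/11·τ+-81/22·τ²+27/44·τ³=919/352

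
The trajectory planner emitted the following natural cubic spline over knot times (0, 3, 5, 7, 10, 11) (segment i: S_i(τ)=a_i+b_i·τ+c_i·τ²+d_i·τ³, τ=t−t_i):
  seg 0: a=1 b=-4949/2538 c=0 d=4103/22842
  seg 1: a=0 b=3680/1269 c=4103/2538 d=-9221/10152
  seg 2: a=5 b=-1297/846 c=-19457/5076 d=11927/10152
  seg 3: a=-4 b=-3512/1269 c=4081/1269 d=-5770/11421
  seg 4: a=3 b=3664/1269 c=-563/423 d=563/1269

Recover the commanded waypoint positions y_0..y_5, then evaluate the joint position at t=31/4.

y_0 = S_0(0) = a_0 = 1
y_1 = S_1(0) = a_1 = 0
y_2 = S_2(0) = a_2 = 5
y_3 = S_3(0) = a_3 = -4
y_4 = S_4(0) = a_4 = 3
y_5 = S_4(1) = 5
t_q=31/4 is in segment 3 (τ=3/4); S_3(τ)=-20213/4512

y_0=1 y_1=0 y_2=5 y_3=-4 y_4=3 y_5=5
S(31/4) = -20213/4512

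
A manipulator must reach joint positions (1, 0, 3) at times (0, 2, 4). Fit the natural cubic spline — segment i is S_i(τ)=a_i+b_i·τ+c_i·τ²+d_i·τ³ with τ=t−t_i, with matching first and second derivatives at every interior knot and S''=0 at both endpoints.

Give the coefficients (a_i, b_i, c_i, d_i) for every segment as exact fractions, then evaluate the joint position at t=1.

Δ: Δ0=-1/2, Δ1=3/2
row 1: diag=8, rhs=12; c'=1/4, d'=3/2
back: M1=3/2
M: M0=0, M1=3/2, M2=0
seg 0: a=1, c=M0/2=0, d=(M1−M0)/(6·2)=1/8, b=Δ0−h0·(2M0+M1)/6=-1
seg 1: a=0, c=M1/2=3/4, d=(M2−M1)/(6·2)=-1/8, b=Δ1−h1·(2M1+M2)/6=1/2
t_q=1 → seg 0, τ=1; S=1+-1·τ+0·τ²+1/8·τ³=1/8

  seg 0: a=1 b=-1 c=0 d=1/8
  seg 1: a=0 b=1/2 c=3/4 d=-1/8
S(1) = 1/8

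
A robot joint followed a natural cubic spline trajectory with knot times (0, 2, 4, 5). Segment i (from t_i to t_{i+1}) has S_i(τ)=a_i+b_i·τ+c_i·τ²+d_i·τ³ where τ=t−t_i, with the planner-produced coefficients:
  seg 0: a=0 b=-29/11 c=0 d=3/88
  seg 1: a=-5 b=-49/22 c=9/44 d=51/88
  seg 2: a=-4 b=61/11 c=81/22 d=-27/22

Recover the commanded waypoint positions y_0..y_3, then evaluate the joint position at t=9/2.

y_0=0 y_1=-5 y_2=-4 y_3=4
S(9/2) = -81/176

y_0 = S_0(0) = a_0 = 0
y_1 = S_1(0) = a_1 = -5
y_2 = S_2(0) = a_2 = -4
y_3 = S_2(1) = 4
t_q=9/2 is in segment 2 (τ=1/2); S_2(τ)=-81/176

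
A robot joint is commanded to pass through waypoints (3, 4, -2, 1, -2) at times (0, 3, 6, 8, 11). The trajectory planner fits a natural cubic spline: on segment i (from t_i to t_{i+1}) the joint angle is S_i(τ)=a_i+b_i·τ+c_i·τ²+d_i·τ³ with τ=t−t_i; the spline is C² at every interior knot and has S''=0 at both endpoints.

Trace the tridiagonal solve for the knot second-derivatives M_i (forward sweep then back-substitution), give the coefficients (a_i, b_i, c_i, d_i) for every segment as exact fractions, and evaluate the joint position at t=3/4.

  seg 0: a=3 b=77/59 c=0 d=-172/1593
  seg 1: a=4 b=-95/59 c=-172/177 d=149/531
  seg 2: a=-2 b=8/59 c=275/177 d=-617/1416
  seg 3: a=1 b=397/354 c=-751/708 d=751/6372
S(3/4) = 3713/944

Δ: Δ0=1/3, Δ1=-2, Δ2=3/2, Δ3=-1
row 1: diag=12, rhs=-14; c'=1/4, d'=-7/6
row 2: denom=10−3·1/4=37/4; d'=(21−3·-7/6)/(37/4)=98/37
row 3: denom=10−2·8/37=354/37; d'=(-15−2·98/37)/(354/37)=-751/354
back: M3=-751/354
back: M2=98/37−8/37·-751/354=550/177
back: M1=-7/6−1/4·550/177=-344/177
M: M0=0, M1=-344/177, M2=550/177, M3=-751/354, M4=0
seg 0: a=3, c=M0/2=0, d=(M1−M0)/(6·3)=-172/1593, b=Δ0−h0·(2M0+M1)/6=77/59
seg 1: a=4, c=M1/2=-172/177, d=(M2−M1)/(6·3)=149/531, b=Δ1−h1·(2M1+M2)/6=-95/59
seg 2: a=-2, c=M2/2=275/177, d=(M3−M2)/(6·2)=-617/1416, b=Δ2−h2·(2M2+M3)/6=8/59
seg 3: a=1, c=M3/2=-751/708, d=(M4−M3)/(6·3)=751/6372, b=Δ3−h3·(2M3+M4)/6=397/354
t_q=3/4 → seg 0, τ=3/4; S=3+77/59·τ+0·τ²+-172/1593·τ³=3713/944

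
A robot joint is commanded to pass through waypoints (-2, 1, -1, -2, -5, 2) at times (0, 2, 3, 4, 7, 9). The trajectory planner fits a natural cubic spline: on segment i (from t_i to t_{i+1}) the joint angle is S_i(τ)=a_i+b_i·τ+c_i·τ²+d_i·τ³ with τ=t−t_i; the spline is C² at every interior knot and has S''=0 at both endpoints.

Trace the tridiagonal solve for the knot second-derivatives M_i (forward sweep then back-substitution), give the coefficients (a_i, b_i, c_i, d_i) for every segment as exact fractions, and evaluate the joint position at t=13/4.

Δ: Δ0=3/2, Δ1=-2, Δ2=-1, Δ3=-1, Δ4=7/2
row 1: diag=6, rhs=-21; c'=1/6, d'=-7/2
row 2: denom=4−1·1/6=23/6; d'=(6−1·-7/2)/(23/6)=57/23
row 3: denom=8−1·6/23=178/23; d'=(0−1·57/23)/(178/23)=-57/178
row 4: denom=10−3·69/178=1573/178; d'=(27−3·-57/178)/(1573/178)=4977/1573
back: M4=4977/1573
back: M3=-57/178−69/178·4977/1573=-2433/1573
back: M2=57/23−6/23·-2433/1573=4533/1573
back: M1=-7/2−1/6·4533/1573=-6261/1573
M: M0=0, M1=-6261/1573, M2=4533/1573, M3=-2433/1573, M4=4977/1573, M5=0
seg 0: a=-2, c=M0/2=0, d=(M1−M0)/(6·2)=-2087/6292, b=Δ0−h0·(2M0+M1)/6=8893/3146
seg 1: a=1, c=M1/2=-6261/3146, d=(M2−M1)/(6·1)=1799/1573, b=Δ1−h1·(2M1+M2)/6=-3629/3146
seg 2: a=-1, c=M2/2=4533/3146, d=(M3−M2)/(6·1)=-1161/1573, b=Δ2−h2·(2M2+M3)/6=-487/286
seg 3: a=-2, c=M3/2=-2433/3146, d=(M4−M3)/(6·3)=95/363, b=Δ3−h3·(2M3+M4)/6=-3257/3146
seg 4: a=-5, c=M4/2=4977/3146, d=(M5−M4)/(6·2)=-1659/6292, b=Δ4−h4·(2M4+M5)/6=4375/3146
t_q=13/4 → seg 2, τ=1/4; S=-1+-487/286·τ+4533/3146·τ²+-1161/1573·τ³=-135623/100672

  seg 0: a=-2 b=8893/3146 c=0 d=-2087/6292
  seg 1: a=1 b=-3629/3146 c=-6261/3146 d=1799/1573
  seg 2: a=-1 b=-487/286 c=4533/3146 d=-1161/1573
  seg 3: a=-2 b=-3257/3146 c=-2433/3146 d=95/363
  seg 4: a=-5 b=4375/3146 c=4977/3146 d=-1659/6292
S(13/4) = -135623/100672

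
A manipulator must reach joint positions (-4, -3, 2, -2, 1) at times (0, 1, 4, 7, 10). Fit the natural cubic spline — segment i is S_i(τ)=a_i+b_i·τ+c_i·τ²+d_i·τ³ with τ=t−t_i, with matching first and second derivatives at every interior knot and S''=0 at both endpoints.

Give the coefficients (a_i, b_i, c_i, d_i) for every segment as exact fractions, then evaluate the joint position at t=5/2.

Δ: Δ0=1, Δ1=5/3, Δ2=-4/3, Δ3=1
row 1: diag=8, rhs=4; c'=3/8, d'=1/2
row 2: denom=12−3·3/8=87/8; d'=(-18−3·1/2)/(87/8)=-52/29
row 3: denom=12−3·8/29=324/29; d'=(14−3·-52/29)/(324/29)=281/162
back: M3=281/162
back: M2=-52/29−8/29·281/162=-184/81
back: M1=1/2−3/8·-184/81=73/54
M: M0=0, M1=73/54, M2=-184/81, M3=281/162, M4=0
seg 0: a=-4, c=M0/2=0, d=(M1−M0)/(6·1)=73/324, b=Δ0−h0·(2M0+M1)/6=251/324
seg 1: a=-3, c=M1/2=73/108, d=(M2−M1)/(6·3)=-587/2916, b=Δ1−h1·(2M1+M2)/6=235/162
seg 2: a=2, c=M2/2=-92/81, d=(M3−M2)/(6·3)=649/2916, b=Δ2−h2·(2M2+M3)/6=23/324
seg 3: a=-2, c=M3/2=281/324, d=(M4−M3)/(6·3)=-281/2916, b=Δ3−h3·(2M3+M4)/6=-119/162
t_q=5/2 → seg 1, τ=3/2; S=-3+235/162·τ+73/108·τ²+-587/2916·τ³=5/288

  seg 0: a=-4 b=251/324 c=0 d=73/324
  seg 1: a=-3 b=235/162 c=73/108 d=-587/2916
  seg 2: a=2 b=23/324 c=-92/81 d=649/2916
  seg 3: a=-2 b=-119/162 c=281/324 d=-281/2916
S(5/2) = 5/288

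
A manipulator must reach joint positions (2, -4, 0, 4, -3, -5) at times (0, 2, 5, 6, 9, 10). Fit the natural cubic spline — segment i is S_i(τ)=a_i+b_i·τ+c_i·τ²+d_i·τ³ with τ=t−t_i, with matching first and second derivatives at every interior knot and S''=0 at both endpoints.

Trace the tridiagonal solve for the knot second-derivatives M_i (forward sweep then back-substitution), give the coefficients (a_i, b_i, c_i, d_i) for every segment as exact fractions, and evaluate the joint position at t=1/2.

  seg 0: a=2 b=-14029/3825 c=0 d=1277/7650
  seg 1: a=-4 b=-6367/3825 c=1277/1275 d=-26/34425
  seg 2: a=0 b=973/225 c=761/765 d=-1682/1275
  seg 3: a=4 b=9013/3825 c=-11333/3825 d=16061/34425
  seg 4: a=-3 b=-10802/3825 c=1576/1275 d=-1576/3825
S(1/2) = 763/4080

Δ: Δ0=-3, Δ1=4/3, Δ2=4, Δ3=-7/3, Δ4=-2
row 1: diag=10, rhs=26; c'=3/10, d'=13/5
row 2: denom=8−3·3/10=71/10; d'=(16−3·13/5)/(71/10)=82/71
row 3: denom=8−1·10/71=558/71; d'=(-38−1·82/71)/(558/71)=-1390/279
row 4: denom=8−3·71/186=425/62; d'=(2−3·-1390/279)/(425/62)=3152/1275
back: M4=3152/1275
back: M3=-1390/279−71/186·3152/1275=-22666/3825
back: M2=82/71−10/71·-22666/3825=1522/765
back: M1=13/5−3/10·1522/765=2554/1275
M: M0=0, M1=2554/1275, M2=1522/765, M3=-22666/3825, M4=3152/1275, M5=0
seg 0: a=2, c=M0/2=0, d=(M1−M0)/(6·2)=1277/7650, b=Δ0−h0·(2M0+M1)/6=-14029/3825
seg 1: a=-4, c=M1/2=1277/1275, d=(M2−M1)/(6·3)=-26/34425, b=Δ1−h1·(2M1+M2)/6=-6367/3825
seg 2: a=0, c=M2/2=761/765, d=(M3−M2)/(6·1)=-1682/1275, b=Δ2−h2·(2M2+M3)/6=973/225
seg 3: a=4, c=M3/2=-11333/3825, d=(M4−M3)/(6·3)=16061/34425, b=Δ3−h3·(2M3+M4)/6=9013/3825
seg 4: a=-3, c=M4/2=1576/1275, d=(M5−M4)/(6·1)=-1576/3825, b=Δ4−h4·(2M4+M5)/6=-10802/3825
t_q=1/2 → seg 0, τ=1/2; S=2+-14029/3825·τ+0·τ²+1277/7650·τ³=763/4080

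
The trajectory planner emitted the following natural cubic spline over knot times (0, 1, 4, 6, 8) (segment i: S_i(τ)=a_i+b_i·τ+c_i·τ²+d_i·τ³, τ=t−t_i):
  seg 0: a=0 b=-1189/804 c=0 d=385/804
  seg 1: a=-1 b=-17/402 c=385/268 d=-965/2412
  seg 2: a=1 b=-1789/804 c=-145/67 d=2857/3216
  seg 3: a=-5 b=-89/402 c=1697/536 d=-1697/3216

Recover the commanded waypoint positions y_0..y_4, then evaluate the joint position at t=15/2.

y_0=0 y_1=-1 y_2=1 y_3=-5 y_4=3
S(15/2) = 91/8576

y_0 = S_0(0) = a_0 = 0
y_1 = S_1(0) = a_1 = -1
y_2 = S_2(0) = a_2 = 1
y_3 = S_3(0) = a_3 = -5
y_4 = S_3(2) = 3
t_q=15/2 is in segment 3 (τ=3/2); S_3(τ)=91/8576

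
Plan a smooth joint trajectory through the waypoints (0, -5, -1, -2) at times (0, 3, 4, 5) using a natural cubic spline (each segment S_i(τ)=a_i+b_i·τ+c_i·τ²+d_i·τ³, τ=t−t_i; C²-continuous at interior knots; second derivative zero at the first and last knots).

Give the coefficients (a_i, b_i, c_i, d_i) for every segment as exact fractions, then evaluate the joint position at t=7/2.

Δ: Δ0=-5/3, Δ1=4, Δ2=-1
row 1: diag=8, rhs=34; c'=1/8, d'=17/4
row 2: denom=4−1·1/8=31/8; d'=(-30−1·17/4)/(31/8)=-274/31
back: M2=-274/31
back: M1=17/4−1/8·-274/31=166/31
M: M0=0, M1=166/31, M2=-274/31, M3=0
seg 0: a=0, c=M0/2=0, d=(M1−M0)/(6·3)=83/279, b=Δ0−h0·(2M0+M1)/6=-404/93
seg 1: a=-5, c=M1/2=83/31, d=(M2−M1)/(6·1)=-220/93, b=Δ1−h1·(2M1+M2)/6=343/93
seg 2: a=-1, c=M2/2=-137/31, d=(M3−M2)/(6·1)=137/93, b=Δ2−h2·(2M2+M3)/6=181/93
t_q=7/2 → seg 1, τ=1/2; S=-5+343/93·τ+83/31·τ²+-220/93·τ³=-345/124

  seg 0: a=0 b=-404/93 c=0 d=83/279
  seg 1: a=-5 b=343/93 c=83/31 d=-220/93
  seg 2: a=-1 b=181/93 c=-137/31 d=137/93
S(7/2) = -345/124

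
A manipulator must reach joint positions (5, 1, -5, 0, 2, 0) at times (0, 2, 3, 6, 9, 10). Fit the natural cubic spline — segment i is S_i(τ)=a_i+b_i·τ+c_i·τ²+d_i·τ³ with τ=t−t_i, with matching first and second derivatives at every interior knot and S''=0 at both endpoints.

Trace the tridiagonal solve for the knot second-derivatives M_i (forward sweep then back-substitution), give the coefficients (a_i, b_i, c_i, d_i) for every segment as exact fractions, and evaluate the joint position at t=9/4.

Δ: Δ0=-2, Δ1=-6, Δ2=5/3, Δ3=2/3, Δ4=-2
row 1: diag=6, rhs=-24; c'=1/6, d'=-4
row 2: denom=8−1·1/6=47/6; d'=(46−1·-4)/(47/6)=300/47
row 3: denom=12−3·18/47=510/47; d'=(-6−3·300/47)/(510/47)=-197/85
row 4: denom=8−3·47/170=1219/170; d'=(-16−3·-197/85)/(1219/170)=-1538/1219
back: M4=-1538/1219
back: M3=-197/85−47/170·-1538/1219=-2400/1219
back: M2=300/47−18/47·-2400/1219=8700/1219
back: M1=-4−1/6·8700/1219=-6326/1219
M: M0=0, M1=-6326/1219, M2=8700/1219, M3=-2400/1219, M4=-1538/1219, M5=0
seg 0: a=5, c=M0/2=0, d=(M1−M0)/(6·2)=-3163/7314, b=Δ0−h0·(2M0+M1)/6=-988/3657
seg 1: a=1, c=M1/2=-3163/1219, d=(M2−M1)/(6·1)=7513/3657, b=Δ1−h1·(2M1+M2)/6=-19966/3657
seg 2: a=-5, c=M2/2=4350/1219, d=(M3−M2)/(6·3)=-1850/3657, b=Δ2−h2·(2M2+M3)/6=-16405/3657
seg 3: a=0, c=M3/2=-1200/1219, d=(M4−M3)/(6·3)=431/10971, b=Δ3−h3·(2M3+M4)/6=11945/3657
seg 4: a=2, c=M4/2=-769/1219, d=(M5−M4)/(6·1)=769/3657, b=Δ4−h4·(2M4+M5)/6=-5776/3657
t_q=9/4 → seg 1, τ=1/4; S=1+-19966/3657·τ+-3163/1219·τ²+7513/3657·τ³=-1679/3392

  seg 0: a=5 b=-988/3657 c=0 d=-3163/7314
  seg 1: a=1 b=-19966/3657 c=-3163/1219 d=7513/3657
  seg 2: a=-5 b=-16405/3657 c=4350/1219 d=-1850/3657
  seg 3: a=0 b=11945/3657 c=-1200/1219 d=431/10971
  seg 4: a=2 b=-5776/3657 c=-769/1219 d=769/3657
S(9/4) = -1679/3392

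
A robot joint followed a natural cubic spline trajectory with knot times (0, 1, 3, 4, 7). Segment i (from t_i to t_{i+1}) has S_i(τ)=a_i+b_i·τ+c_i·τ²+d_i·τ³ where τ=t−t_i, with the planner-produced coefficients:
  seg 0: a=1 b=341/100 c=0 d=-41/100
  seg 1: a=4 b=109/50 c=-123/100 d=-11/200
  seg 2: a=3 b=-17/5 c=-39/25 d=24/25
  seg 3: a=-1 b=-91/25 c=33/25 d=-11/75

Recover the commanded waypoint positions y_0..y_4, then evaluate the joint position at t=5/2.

y_0=1 y_1=4 y_2=3 y_3=-1 y_4=-4
S(5/2) = 6907/1600

y_0 = S_0(0) = a_0 = 1
y_1 = S_1(0) = a_1 = 4
y_2 = S_2(0) = a_2 = 3
y_3 = S_3(0) = a_3 = -1
y_4 = S_3(3) = -4
t_q=5/2 is in segment 1 (τ=3/2); S_1(τ)=6907/1600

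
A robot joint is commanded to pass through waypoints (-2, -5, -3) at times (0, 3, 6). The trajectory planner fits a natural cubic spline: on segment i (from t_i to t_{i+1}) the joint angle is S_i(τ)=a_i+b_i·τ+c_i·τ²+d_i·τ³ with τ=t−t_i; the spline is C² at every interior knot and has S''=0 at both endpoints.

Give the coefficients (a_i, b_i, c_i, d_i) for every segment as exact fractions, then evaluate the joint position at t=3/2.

  seg 0: a=-2 b=-17/12 c=0 d=5/108
  seg 1: a=-5 b=-1/6 c=5/12 d=-5/108
S(3/2) = -127/32

Δ: Δ0=-1, Δ1=2/3
row 1: diag=12, rhs=10; c'=1/4, d'=5/6
back: M1=5/6
M: M0=0, M1=5/6, M2=0
seg 0: a=-2, c=M0/2=0, d=(M1−M0)/(6·3)=5/108, b=Δ0−h0·(2M0+M1)/6=-17/12
seg 1: a=-5, c=M1/2=5/12, d=(M2−M1)/(6·3)=-5/108, b=Δ1−h1·(2M1+M2)/6=-1/6
t_q=3/2 → seg 0, τ=3/2; S=-2+-17/12·τ+0·τ²+5/108·τ³=-127/32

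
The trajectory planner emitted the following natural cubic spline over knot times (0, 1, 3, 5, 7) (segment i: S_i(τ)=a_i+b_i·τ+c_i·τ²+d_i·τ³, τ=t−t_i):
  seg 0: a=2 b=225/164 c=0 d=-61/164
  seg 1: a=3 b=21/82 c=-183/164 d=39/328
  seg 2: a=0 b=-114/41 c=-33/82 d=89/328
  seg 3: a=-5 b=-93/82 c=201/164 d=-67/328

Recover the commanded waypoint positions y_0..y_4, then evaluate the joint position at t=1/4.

y_0 = S_0(0) = a_0 = 2
y_1 = S_1(0) = a_1 = 3
y_2 = S_2(0) = a_2 = 0
y_3 = S_3(0) = a_3 = -5
y_4 = S_3(2) = -4
t_q=1/4 is in segment 0 (τ=1/4); S_0(τ)=24531/10496

y_0=2 y_1=3 y_2=0 y_3=-5 y_4=-4
S(1/4) = 24531/10496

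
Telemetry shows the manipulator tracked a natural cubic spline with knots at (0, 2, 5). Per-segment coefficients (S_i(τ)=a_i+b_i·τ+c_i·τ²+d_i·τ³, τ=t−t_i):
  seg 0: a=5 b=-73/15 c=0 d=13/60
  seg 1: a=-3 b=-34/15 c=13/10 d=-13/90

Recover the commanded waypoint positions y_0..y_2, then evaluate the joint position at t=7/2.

y_0 = S_0(0) = a_0 = 5
y_1 = S_1(0) = a_1 = -3
y_2 = S_1(3) = -2
t_q=7/2 is in segment 1 (τ=3/2); S_1(τ)=-317/80

y_0=5 y_1=-3 y_2=-2
S(7/2) = -317/80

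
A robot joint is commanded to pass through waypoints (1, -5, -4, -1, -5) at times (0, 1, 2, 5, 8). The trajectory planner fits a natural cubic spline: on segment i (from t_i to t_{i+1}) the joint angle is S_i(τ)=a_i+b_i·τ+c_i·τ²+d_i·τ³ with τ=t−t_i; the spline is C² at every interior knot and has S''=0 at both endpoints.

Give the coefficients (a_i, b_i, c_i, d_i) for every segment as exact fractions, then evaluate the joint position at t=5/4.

Δ: Δ0=-6, Δ1=1, Δ2=1, Δ3=-4/3
row 1: diag=4, rhs=42; c'=1/4, d'=21/2
row 2: denom=8−1·1/4=31/4; d'=(0−1·21/2)/(31/4)=-42/31
row 3: denom=12−3·12/31=336/31; d'=(-14−3·-42/31)/(336/31)=-11/12
back: M3=-11/12
back: M2=-42/31−12/31·-11/12=-1
back: M1=21/2−1/4·-1=43/4
M: M0=0, M1=43/4, M2=-1, M3=-11/12, M4=0
seg 0: a=1, c=M0/2=0, d=(M1−M0)/(6·1)=43/24, b=Δ0−h0·(2M0+M1)/6=-187/24
seg 1: a=-5, c=M1/2=43/8, d=(M2−M1)/(6·1)=-47/24, b=Δ1−h1·(2M1+M2)/6=-29/12
seg 2: a=-4, c=M2/2=-1/2, d=(M3−M2)/(6·3)=1/216, b=Δ2−h2·(2M2+M3)/6=59/24
seg 3: a=-1, c=M3/2=-11/24, d=(M4−M3)/(6·3)=11/216, b=Δ3−h3·(2M3+M4)/6=-5/12
t_q=5/4 → seg 1, τ=1/4; S=-5+-29/12·τ+43/8·τ²+-47/24·τ³=-2713/512

  seg 0: a=1 b=-187/24 c=0 d=43/24
  seg 1: a=-5 b=-29/12 c=43/8 d=-47/24
  seg 2: a=-4 b=59/24 c=-1/2 d=1/216
  seg 3: a=-1 b=-5/12 c=-11/24 d=11/216
S(5/4) = -2713/512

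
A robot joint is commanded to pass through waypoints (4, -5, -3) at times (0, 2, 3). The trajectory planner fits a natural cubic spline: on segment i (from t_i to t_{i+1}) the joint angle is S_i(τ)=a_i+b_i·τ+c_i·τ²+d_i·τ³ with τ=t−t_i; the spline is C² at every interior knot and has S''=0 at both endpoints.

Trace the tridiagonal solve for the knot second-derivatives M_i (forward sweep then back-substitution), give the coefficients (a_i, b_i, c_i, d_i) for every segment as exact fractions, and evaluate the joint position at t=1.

Δ: Δ0=-9/2, Δ1=2
row 1: diag=6, rhs=39; c'=1/6, d'=13/2
back: M1=13/2
M: M0=0, M1=13/2, M2=0
seg 0: a=4, c=M0/2=0, d=(M1−M0)/(6·2)=13/24, b=Δ0−h0·(2M0+M1)/6=-20/3
seg 1: a=-5, c=M1/2=13/4, d=(M2−M1)/(6·1)=-13/12, b=Δ1−h1·(2M1+M2)/6=-1/6
t_q=1 → seg 0, τ=1; S=4+-20/3·τ+0·τ²+13/24·τ³=-17/8

  seg 0: a=4 b=-20/3 c=0 d=13/24
  seg 1: a=-5 b=-1/6 c=13/4 d=-13/12
S(1) = -17/8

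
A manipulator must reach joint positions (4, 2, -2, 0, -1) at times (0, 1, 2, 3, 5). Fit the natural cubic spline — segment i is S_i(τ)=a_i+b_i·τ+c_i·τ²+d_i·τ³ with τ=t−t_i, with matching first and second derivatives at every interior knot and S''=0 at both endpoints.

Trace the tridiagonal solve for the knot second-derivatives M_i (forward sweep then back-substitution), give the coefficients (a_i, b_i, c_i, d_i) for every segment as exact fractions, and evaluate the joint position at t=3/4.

  seg 0: a=4 b=-175/172 c=0 d=-169/172
  seg 1: a=2 b=-341/86 c=-507/172 d=501/172
  seg 2: a=-2 b=-193/172 c=249/43 d=-459/172
  seg 3: a=0 b=211/86 c=-381/172 d=127/344
S(3/4) = 31069/11008

Δ: Δ0=-2, Δ1=-4, Δ2=2, Δ3=-1/2
row 1: diag=4, rhs=-12; c'=1/4, d'=-3
row 2: denom=4−1·1/4=15/4; d'=(36−1·-3)/(15/4)=52/5
row 3: denom=6−1·4/15=86/15; d'=(-15−1·52/5)/(86/15)=-381/86
back: M3=-381/86
back: M2=52/5−4/15·-381/86=498/43
back: M1=-3−1/4·498/43=-507/86
M: M0=0, M1=-507/86, M2=498/43, M3=-381/86, M4=0
seg 0: a=4, c=M0/2=0, d=(M1−M0)/(6·1)=-169/172, b=Δ0−h0·(2M0+M1)/6=-175/172
seg 1: a=2, c=M1/2=-507/172, d=(M2−M1)/(6·1)=501/172, b=Δ1−h1·(2M1+M2)/6=-341/86
seg 2: a=-2, c=M2/2=249/43, d=(M3−M2)/(6·1)=-459/172, b=Δ2−h2·(2M2+M3)/6=-193/172
seg 3: a=0, c=M3/2=-381/172, d=(M4−M3)/(6·2)=127/344, b=Δ3−h3·(2M3+M4)/6=211/86
t_q=3/4 → seg 0, τ=3/4; S=4+-175/172·τ+0·τ²+-169/172·τ³=31069/11008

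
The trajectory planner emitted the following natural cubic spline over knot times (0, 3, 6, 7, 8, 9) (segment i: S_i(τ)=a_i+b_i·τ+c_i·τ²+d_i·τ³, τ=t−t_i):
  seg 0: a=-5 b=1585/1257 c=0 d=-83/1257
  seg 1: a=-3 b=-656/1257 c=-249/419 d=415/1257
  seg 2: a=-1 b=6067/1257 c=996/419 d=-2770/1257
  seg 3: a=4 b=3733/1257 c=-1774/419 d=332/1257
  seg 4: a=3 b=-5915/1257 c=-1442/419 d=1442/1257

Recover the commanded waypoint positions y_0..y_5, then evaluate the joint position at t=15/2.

y_0=-5 y_1=-3 y_2=-1 y_3=4 y_4=3 y_5=-4
S(15/2) = 3737/838

y_0 = S_0(0) = a_0 = -5
y_1 = S_1(0) = a_1 = -3
y_2 = S_2(0) = a_2 = -1
y_3 = S_3(0) = a_3 = 4
y_4 = S_4(0) = a_4 = 3
y_5 = S_4(1) = -4
t_q=15/2 is in segment 3 (τ=1/2); S_3(τ)=3737/838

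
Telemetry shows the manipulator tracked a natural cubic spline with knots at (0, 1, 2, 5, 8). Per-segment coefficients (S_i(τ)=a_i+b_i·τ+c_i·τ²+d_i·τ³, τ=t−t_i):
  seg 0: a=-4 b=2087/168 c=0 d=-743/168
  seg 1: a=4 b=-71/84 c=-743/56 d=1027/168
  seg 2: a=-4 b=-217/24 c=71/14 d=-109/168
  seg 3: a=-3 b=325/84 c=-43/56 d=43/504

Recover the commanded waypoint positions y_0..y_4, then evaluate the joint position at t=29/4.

y_0 = S_0(0) = a_0 = -4
y_1 = S_1(0) = a_1 = 4
y_2 = S_2(0) = a_2 = -4
y_3 = S_3(0) = a_3 = -3
y_4 = S_3(3) = 4
t_q=29/4 is in segment 3 (τ=9/4); S_3(τ)=9999/3584

y_0=-4 y_1=4 y_2=-4 y_3=-3 y_4=4
S(29/4) = 9999/3584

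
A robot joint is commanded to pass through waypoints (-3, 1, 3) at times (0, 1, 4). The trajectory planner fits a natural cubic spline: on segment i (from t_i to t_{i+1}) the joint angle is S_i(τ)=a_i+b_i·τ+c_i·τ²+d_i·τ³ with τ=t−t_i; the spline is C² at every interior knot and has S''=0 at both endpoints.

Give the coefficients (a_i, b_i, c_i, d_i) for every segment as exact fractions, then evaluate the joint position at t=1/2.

Δ: Δ0=4, Δ1=2/3
row 1: diag=8, rhs=-20; c'=3/8, d'=-5/2
back: M1=-5/2
M: M0=0, M1=-5/2, M2=0
seg 0: a=-3, c=M0/2=0, d=(M1−M0)/(6·1)=-5/12, b=Δ0−h0·(2M0+M1)/6=53/12
seg 1: a=1, c=M1/2=-5/4, d=(M2−M1)/(6·3)=5/36, b=Δ1−h1·(2M1+M2)/6=19/6
t_q=1/2 → seg 0, τ=1/2; S=-3+53/12·τ+0·τ²+-5/12·τ³=-27/32

  seg 0: a=-3 b=53/12 c=0 d=-5/12
  seg 1: a=1 b=19/6 c=-5/4 d=5/36
S(1/2) = -27/32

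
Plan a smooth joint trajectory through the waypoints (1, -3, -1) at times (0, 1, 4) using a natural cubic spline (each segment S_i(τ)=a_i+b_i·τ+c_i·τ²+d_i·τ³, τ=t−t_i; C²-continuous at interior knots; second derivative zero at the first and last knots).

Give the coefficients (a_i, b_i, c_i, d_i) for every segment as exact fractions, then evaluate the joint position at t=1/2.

  seg 0: a=1 b=-55/12 c=0 d=7/12
  seg 1: a=-3 b=-17/6 c=7/4 d=-7/36
S(1/2) = -39/32

Δ: Δ0=-4, Δ1=2/3
row 1: diag=8, rhs=28; c'=3/8, d'=7/2
back: M1=7/2
M: M0=0, M1=7/2, M2=0
seg 0: a=1, c=M0/2=0, d=(M1−M0)/(6·1)=7/12, b=Δ0−h0·(2M0+M1)/6=-55/12
seg 1: a=-3, c=M1/2=7/4, d=(M2−M1)/(6·3)=-7/36, b=Δ1−h1·(2M1+M2)/6=-17/6
t_q=1/2 → seg 0, τ=1/2; S=1+-55/12·τ+0·τ²+7/12·τ³=-39/32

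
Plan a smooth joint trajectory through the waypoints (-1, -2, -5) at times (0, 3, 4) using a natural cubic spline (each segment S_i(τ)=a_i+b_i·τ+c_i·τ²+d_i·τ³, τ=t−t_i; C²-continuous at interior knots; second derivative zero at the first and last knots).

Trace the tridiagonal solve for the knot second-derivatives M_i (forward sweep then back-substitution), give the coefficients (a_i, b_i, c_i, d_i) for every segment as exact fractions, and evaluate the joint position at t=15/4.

  seg 0: a=-1 b=2/3 c=0 d=-1/9
  seg 1: a=-2 b=-7/3 c=-1 d=1/3
S(15/4) = -267/64

Δ: Δ0=-1/3, Δ1=-3
row 1: diag=8, rhs=-16; c'=1/8, d'=-2
back: M1=-2
M: M0=0, M1=-2, M2=0
seg 0: a=-1, c=M0/2=0, d=(M1−M0)/(6·3)=-1/9, b=Δ0−h0·(2M0+M1)/6=2/3
seg 1: a=-2, c=M1/2=-1, d=(M2−M1)/(6·1)=1/3, b=Δ1−h1·(2M1+M2)/6=-7/3
t_q=15/4 → seg 1, τ=3/4; S=-2+-7/3·τ+-1·τ²+1/3·τ³=-267/64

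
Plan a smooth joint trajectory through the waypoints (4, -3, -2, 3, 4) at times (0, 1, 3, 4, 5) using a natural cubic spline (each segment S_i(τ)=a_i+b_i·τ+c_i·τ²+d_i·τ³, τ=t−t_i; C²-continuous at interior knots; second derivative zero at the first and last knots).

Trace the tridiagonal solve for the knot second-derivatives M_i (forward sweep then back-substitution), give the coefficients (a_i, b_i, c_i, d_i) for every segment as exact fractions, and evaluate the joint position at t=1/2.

Δ: Δ0=-7, Δ1=1/2, Δ2=5, Δ3=1
row 1: diag=6, rhs=45; c'=1/3, d'=15/2
row 2: denom=6−2·1/3=16/3; d'=(27−2·15/2)/(16/3)=9/4
row 3: denom=4−1·3/16=61/16; d'=(-24−1·9/4)/(61/16)=-420/61
back: M3=-420/61
back: M2=9/4−3/16·-420/61=216/61
back: M1=15/2−1/3·216/61=771/122
M: M0=0, M1=771/122, M2=216/61, M3=-420/61, M4=0
seg 0: a=4, c=M0/2=0, d=(M1−M0)/(6·1)=257/244, b=Δ0−h0·(2M0+M1)/6=-1965/244
seg 1: a=-3, c=M1/2=771/244, d=(M2−M1)/(6·2)=-113/488, b=Δ1−h1·(2M1+M2)/6=-597/122
seg 2: a=-2, c=M2/2=108/61, d=(M3−M2)/(6·1)=-106/61, b=Δ2−h2·(2M2+M3)/6=303/61
seg 3: a=3, c=M3/2=-210/61, d=(M4−M3)/(6·1)=70/61, b=Δ3−h3·(2M3+M4)/6=201/61
t_q=1/2 → seg 0, τ=1/2; S=4+-1965/244·τ+0·τ²+257/244·τ³=205/1952

  seg 0: a=4 b=-1965/244 c=0 d=257/244
  seg 1: a=-3 b=-597/122 c=771/244 d=-113/488
  seg 2: a=-2 b=303/61 c=108/61 d=-106/61
  seg 3: a=3 b=201/61 c=-210/61 d=70/61
S(1/2) = 205/1952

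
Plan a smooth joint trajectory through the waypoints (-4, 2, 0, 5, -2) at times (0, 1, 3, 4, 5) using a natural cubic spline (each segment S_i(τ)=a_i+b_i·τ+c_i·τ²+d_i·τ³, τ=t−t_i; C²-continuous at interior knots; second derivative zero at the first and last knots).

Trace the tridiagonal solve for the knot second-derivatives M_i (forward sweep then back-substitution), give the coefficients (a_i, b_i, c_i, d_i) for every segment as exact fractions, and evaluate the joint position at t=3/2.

  seg 0: a=-4 b=965/122 c=0 d=-233/122
  seg 1: a=2 b=133/61 c=-699/122 d=505/244
  seg 2: a=0 b=250/61 c=408/61 d=-353/61
  seg 3: a=5 b=7/61 c=-651/61 d=217/61
S(3/2) = 3741/1952

Δ: Δ0=6, Δ1=-1, Δ2=5, Δ3=-7
row 1: diag=6, rhs=-42; c'=1/3, d'=-7
row 2: denom=6−2·1/3=16/3; d'=(36−2·-7)/(16/3)=75/8
row 3: denom=4−1·3/16=61/16; d'=(-72−1·75/8)/(61/16)=-1302/61
back: M3=-1302/61
back: M2=75/8−3/16·-1302/61=816/61
back: M1=-7−1/3·816/61=-699/61
M: M0=0, M1=-699/61, M2=816/61, M3=-1302/61, M4=0
seg 0: a=-4, c=M0/2=0, d=(M1−M0)/(6·1)=-233/122, b=Δ0−h0·(2M0+M1)/6=965/122
seg 1: a=2, c=M1/2=-699/122, d=(M2−M1)/(6·2)=505/244, b=Δ1−h1·(2M1+M2)/6=133/61
seg 2: a=0, c=M2/2=408/61, d=(M3−M2)/(6·1)=-353/61, b=Δ2−h2·(2M2+M3)/6=250/61
seg 3: a=5, c=M3/2=-651/61, d=(M4−M3)/(6·1)=217/61, b=Δ3−h3·(2M3+M4)/6=7/61
t_q=3/2 → seg 1, τ=1/2; S=2+133/61·τ+-699/122·τ²+505/244·τ³=3741/1952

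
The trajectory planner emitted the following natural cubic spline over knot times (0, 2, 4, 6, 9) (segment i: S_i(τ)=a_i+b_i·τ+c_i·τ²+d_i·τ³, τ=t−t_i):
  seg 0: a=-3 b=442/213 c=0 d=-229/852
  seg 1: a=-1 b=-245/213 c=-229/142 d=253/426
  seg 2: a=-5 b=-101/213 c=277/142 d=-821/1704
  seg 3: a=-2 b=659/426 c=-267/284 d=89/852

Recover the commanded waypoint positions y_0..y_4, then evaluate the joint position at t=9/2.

y_0 = S_0(0) = a_0 = -3
y_1 = S_1(0) = a_1 = -1
y_2 = S_2(0) = a_2 = -5
y_3 = S_3(0) = a_3 = -2
y_4 = S_3(3) = -3
t_q=9/2 is in segment 2 (τ=1/2); S_2(τ)=-21855/4544

y_0=-3 y_1=-1 y_2=-5 y_3=-2 y_4=-3
S(9/2) = -21855/4544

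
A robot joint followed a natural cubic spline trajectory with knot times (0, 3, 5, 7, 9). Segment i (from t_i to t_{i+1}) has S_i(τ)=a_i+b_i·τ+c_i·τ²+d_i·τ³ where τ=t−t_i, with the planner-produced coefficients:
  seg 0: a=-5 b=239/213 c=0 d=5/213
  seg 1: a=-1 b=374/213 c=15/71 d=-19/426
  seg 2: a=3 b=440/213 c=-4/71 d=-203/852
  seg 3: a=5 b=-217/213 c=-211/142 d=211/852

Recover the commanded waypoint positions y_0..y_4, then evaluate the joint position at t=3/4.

y_0 = S_0(0) = a_0 = -5
y_1 = S_1(0) = a_1 = -1
y_2 = S_2(0) = a_2 = 3
y_3 = S_3(0) = a_3 = 5
y_4 = S_3(2) = -1
t_q=3/4 is in segment 0 (τ=3/4); S_0(τ)=-18851/4544

y_0=-5 y_1=-1 y_2=3 y_3=5 y_4=-1
S(3/4) = -18851/4544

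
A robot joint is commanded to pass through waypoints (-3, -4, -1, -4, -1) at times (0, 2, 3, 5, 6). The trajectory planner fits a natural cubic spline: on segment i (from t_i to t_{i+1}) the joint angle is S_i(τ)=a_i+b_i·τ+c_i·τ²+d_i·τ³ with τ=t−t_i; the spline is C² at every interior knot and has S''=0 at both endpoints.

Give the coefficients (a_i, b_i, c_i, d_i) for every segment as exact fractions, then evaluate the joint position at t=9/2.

  seg 0: a=-3 b=-389/186 c=0 d=37/93
  seg 1: a=-4 b=499/186 c=74/31 d=-385/186
  seg 2: a=-1 b=116/93 c=-237/62 d=911/744
  seg 3: a=-4 b=121/186 c=437/124 d=-437/372
S(9/2) = -7137/1984

Δ: Δ0=-1/2, Δ1=3, Δ2=-3/2, Δ3=3
row 1: diag=6, rhs=21; c'=1/6, d'=7/2
row 2: denom=6−1·1/6=35/6; d'=(-27−1·7/2)/(35/6)=-183/35
row 3: denom=6−2·12/35=186/35; d'=(27−2·-183/35)/(186/35)=437/62
back: M3=437/62
back: M2=-183/35−12/35·437/62=-237/31
back: M1=7/2−1/6·-237/31=148/31
M: M0=0, M1=148/31, M2=-237/31, M3=437/62, M4=0
seg 0: a=-3, c=M0/2=0, d=(M1−M0)/(6·2)=37/93, b=Δ0−h0·(2M0+M1)/6=-389/186
seg 1: a=-4, c=M1/2=74/31, d=(M2−M1)/(6·1)=-385/186, b=Δ1−h1·(2M1+M2)/6=499/186
seg 2: a=-1, c=M2/2=-237/62, d=(M3−M2)/(6·2)=911/744, b=Δ2−h2·(2M2+M3)/6=116/93
seg 3: a=-4, c=M3/2=437/124, d=(M4−M3)/(6·1)=-437/372, b=Δ3−h3·(2M3+M4)/6=121/186
t_q=9/2 → seg 2, τ=3/2; S=-1+116/93·τ+-237/62·τ²+911/744·τ³=-7137/1984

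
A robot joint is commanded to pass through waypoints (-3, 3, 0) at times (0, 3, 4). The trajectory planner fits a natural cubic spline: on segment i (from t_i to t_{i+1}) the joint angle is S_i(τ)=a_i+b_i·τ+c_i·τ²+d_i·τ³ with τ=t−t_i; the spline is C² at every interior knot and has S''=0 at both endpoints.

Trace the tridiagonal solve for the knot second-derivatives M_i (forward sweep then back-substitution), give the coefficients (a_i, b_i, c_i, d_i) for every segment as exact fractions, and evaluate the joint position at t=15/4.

  seg 0: a=-3 b=31/8 c=0 d=-5/24
  seg 1: a=3 b=-7/4 c=-15/8 d=5/8
S(15/4) = 459/512

Δ: Δ0=2, Δ1=-3
row 1: diag=8, rhs=-30; c'=1/8, d'=-15/4
back: M1=-15/4
M: M0=0, M1=-15/4, M2=0
seg 0: a=-3, c=M0/2=0, d=(M1−M0)/(6·3)=-5/24, b=Δ0−h0·(2M0+M1)/6=31/8
seg 1: a=3, c=M1/2=-15/8, d=(M2−M1)/(6·1)=5/8, b=Δ1−h1·(2M1+M2)/6=-7/4
t_q=15/4 → seg 1, τ=3/4; S=3+-7/4·τ+-15/8·τ²+5/8·τ³=459/512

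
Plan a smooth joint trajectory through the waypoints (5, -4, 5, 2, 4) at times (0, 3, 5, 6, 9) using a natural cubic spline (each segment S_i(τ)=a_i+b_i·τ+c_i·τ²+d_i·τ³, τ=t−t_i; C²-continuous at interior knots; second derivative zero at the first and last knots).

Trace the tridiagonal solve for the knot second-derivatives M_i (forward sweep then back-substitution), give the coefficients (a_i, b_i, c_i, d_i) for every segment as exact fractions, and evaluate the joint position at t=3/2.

  seg 0: a=5 b=-5507/876 c=0 d=2879/7884
  seg 1: a=-4 b=1565/438 c=2879/876 d=-2473/1752
  seg 2: a=5 b=-16/73 c=-1135/219 d=526/219
  seg 3: a=2 b=-740/219 c=443/219 d=-443/1971
S(3/2) = -7469/2336

Δ: Δ0=-3, Δ1=9/2, Δ2=-3, Δ3=2/3
row 1: diag=10, rhs=45; c'=1/5, d'=9/2
row 2: denom=6−2·1/5=28/5; d'=(-45−2·9/2)/(28/5)=-135/14
row 3: denom=8−1·5/28=219/28; d'=(22−1·-135/14)/(219/28)=886/219
back: M3=886/219
back: M2=-135/14−5/28·886/219=-2270/219
back: M1=9/2−1/5·-2270/219=2879/438
M: M0=0, M1=2879/438, M2=-2270/219, M3=886/219, M4=0
seg 0: a=5, c=M0/2=0, d=(M1−M0)/(6·3)=2879/7884, b=Δ0−h0·(2M0+M1)/6=-5507/876
seg 1: a=-4, c=M1/2=2879/876, d=(M2−M1)/(6·2)=-2473/1752, b=Δ1−h1·(2M1+M2)/6=1565/438
seg 2: a=5, c=M2/2=-1135/219, d=(M3−M2)/(6·1)=526/219, b=Δ2−h2·(2M2+M3)/6=-16/73
seg 3: a=2, c=M3/2=443/219, d=(M4−M3)/(6·3)=-443/1971, b=Δ3−h3·(2M3+M4)/6=-740/219
t_q=3/2 → seg 0, τ=3/2; S=5+-5507/876·τ+0·τ²+2879/7884·τ³=-7469/2336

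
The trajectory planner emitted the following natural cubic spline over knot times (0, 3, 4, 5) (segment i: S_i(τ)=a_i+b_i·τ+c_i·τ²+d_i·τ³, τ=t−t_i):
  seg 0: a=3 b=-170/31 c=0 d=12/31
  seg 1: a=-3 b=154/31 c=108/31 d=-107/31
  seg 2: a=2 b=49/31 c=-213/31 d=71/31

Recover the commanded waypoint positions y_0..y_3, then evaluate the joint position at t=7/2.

y_0=3 y_1=-3 y_2=2 y_3=-1
S(7/2) = -19/248

y_0 = S_0(0) = a_0 = 3
y_1 = S_1(0) = a_1 = -3
y_2 = S_2(0) = a_2 = 2
y_3 = S_2(1) = -1
t_q=7/2 is in segment 1 (τ=1/2); S_1(τ)=-19/248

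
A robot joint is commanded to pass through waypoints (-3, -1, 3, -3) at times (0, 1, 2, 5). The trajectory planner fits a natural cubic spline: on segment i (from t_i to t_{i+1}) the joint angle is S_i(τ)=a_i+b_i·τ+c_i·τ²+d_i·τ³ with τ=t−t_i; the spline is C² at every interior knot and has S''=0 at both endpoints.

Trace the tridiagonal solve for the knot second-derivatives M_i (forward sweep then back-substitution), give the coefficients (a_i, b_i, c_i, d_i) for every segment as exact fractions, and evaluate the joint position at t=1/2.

Δ: Δ0=2, Δ1=4, Δ2=-2
row 1: diag=4, rhs=12; c'=1/4, d'=3
row 2: denom=8−1·1/4=31/4; d'=(-36−1·3)/(31/4)=-156/31
back: M2=-156/31
back: M1=3−1/4·-156/31=132/31
M: M0=0, M1=132/31, M2=-156/31, M3=0
seg 0: a=-3, c=M0/2=0, d=(M1−M0)/(6·1)=22/31, b=Δ0−h0·(2M0+M1)/6=40/31
seg 1: a=-1, c=M1/2=66/31, d=(M2−M1)/(6·1)=-48/31, b=Δ1−h1·(2M1+M2)/6=106/31
seg 2: a=3, c=M2/2=-78/31, d=(M3−M2)/(6·3)=26/93, b=Δ2−h2·(2M2+M3)/6=94/31
t_q=1/2 → seg 0, τ=1/2; S=-3+40/31·τ+0·τ²+22/31·τ³=-281/124

  seg 0: a=-3 b=40/31 c=0 d=22/31
  seg 1: a=-1 b=106/31 c=66/31 d=-48/31
  seg 2: a=3 b=94/31 c=-78/31 d=26/93
S(1/2) = -281/124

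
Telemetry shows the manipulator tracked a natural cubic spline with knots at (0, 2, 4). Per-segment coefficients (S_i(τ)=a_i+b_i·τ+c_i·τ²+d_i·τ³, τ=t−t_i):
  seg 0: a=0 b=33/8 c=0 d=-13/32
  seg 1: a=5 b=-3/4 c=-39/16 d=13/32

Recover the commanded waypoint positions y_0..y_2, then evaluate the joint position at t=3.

y_0=0 y_1=5 y_2=-3
S(3) = 71/32

y_0 = S_0(0) = a_0 = 0
y_1 = S_1(0) = a_1 = 5
y_2 = S_1(2) = -3
t_q=3 is in segment 1 (τ=1); S_1(τ)=71/32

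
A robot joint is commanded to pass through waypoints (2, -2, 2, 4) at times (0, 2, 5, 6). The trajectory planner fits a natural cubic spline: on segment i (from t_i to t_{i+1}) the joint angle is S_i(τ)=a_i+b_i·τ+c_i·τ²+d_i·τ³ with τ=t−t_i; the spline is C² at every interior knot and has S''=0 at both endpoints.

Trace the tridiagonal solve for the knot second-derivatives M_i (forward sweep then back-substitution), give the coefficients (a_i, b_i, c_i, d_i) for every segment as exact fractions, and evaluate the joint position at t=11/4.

Δ: Δ0=-2, Δ1=4/3, Δ2=2
row 1: diag=10, rhs=20; c'=3/10, d'=2
row 2: denom=8−3·3/10=71/10; d'=(4−3·2)/(71/10)=-20/71
back: M2=-20/71
back: M1=2−3/10·-20/71=148/71
M: M0=0, M1=148/71, M2=-20/71, M3=0
seg 0: a=2, c=M0/2=0, d=(M1−M0)/(6·2)=37/213, b=Δ0−h0·(2M0+M1)/6=-574/213
seg 1: a=-2, c=M1/2=74/71, d=(M2−M1)/(6·3)=-28/213, b=Δ1−h1·(2M1+M2)/6=-130/213
seg 2: a=2, c=M2/2=-10/71, d=(M3−M2)/(6·1)=10/213, b=Δ2−h2·(2M2+M3)/6=446/213
t_q=11/4 → seg 1, τ=3/4; S=-2+-130/213·τ+74/71·τ²+-28/213·τ³=-2189/1136

  seg 0: a=2 b=-574/213 c=0 d=37/213
  seg 1: a=-2 b=-130/213 c=74/71 d=-28/213
  seg 2: a=2 b=446/213 c=-10/71 d=10/213
S(11/4) = -2189/1136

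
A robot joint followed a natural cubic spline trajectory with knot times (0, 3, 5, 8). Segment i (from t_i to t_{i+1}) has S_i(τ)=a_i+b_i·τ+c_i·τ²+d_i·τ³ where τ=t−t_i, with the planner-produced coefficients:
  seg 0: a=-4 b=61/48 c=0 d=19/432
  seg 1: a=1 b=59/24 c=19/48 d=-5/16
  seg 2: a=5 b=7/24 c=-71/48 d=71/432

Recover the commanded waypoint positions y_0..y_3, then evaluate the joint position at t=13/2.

y_0=-4 y_1=1 y_2=5 y_3=-3
S(13/2) = 341/128

y_0 = S_0(0) = a_0 = -4
y_1 = S_1(0) = a_1 = 1
y_2 = S_2(0) = a_2 = 5
y_3 = S_2(3) = -3
t_q=13/2 is in segment 2 (τ=3/2); S_2(τ)=341/128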